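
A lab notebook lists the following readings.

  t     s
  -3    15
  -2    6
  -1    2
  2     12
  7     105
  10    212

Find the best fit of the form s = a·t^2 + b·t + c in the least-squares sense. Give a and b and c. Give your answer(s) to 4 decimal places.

Forming XᵀX = [[12515, 1315, 167]; [1315, 167, 13]; [167, 13, 6]] and Xᵀs = [26554, 2820, 352]ᵀ gives XᵀX·[a, b, c]ᵀ = Xᵀs.
Inverting the 3×3 Gram matrix, [a, b, c]ᵀ = [156601/78708, 91201/78708, 10201/13118]ᵀ.

a = 1.9896, b = 1.1587, c = 0.7776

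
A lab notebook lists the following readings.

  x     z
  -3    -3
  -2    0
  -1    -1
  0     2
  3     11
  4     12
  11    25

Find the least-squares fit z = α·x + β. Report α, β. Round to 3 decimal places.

α = 2.059, β = 3.041

With design matrix M, MᵀM = [[160, 12]; [12, 7]] and Mᵀz = [366, 46]ᵀ.
Determinant 160·7 − 12² = 976.
α = (366·7 − 12·46)/976 = 1005/488; β = (160·46 − 12·366)/976 = 371/122.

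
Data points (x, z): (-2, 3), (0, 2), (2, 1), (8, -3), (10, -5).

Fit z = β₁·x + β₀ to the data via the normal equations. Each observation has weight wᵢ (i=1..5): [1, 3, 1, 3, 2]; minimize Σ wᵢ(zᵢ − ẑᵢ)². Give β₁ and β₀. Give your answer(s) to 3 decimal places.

β₁ = -0.661, β₀ = 2.008

Sums needed: Σwᵢ·x·x = 400, Σwᵢ·x = 44, Σwᵢ·1 = 10.
And Σwᵢ·x·z = -176, Σwᵢ·z = -9.
So MᵀWM·[β₁, β₀]ᵀ = MᵀWz: [[400, 44]; [44, 10]]·[β₁, β₀]ᵀ = [-176, -9]ᵀ.
Δ = 400·10 − 44² = 2064.
β₁ = ((-176)·10 − 44·(-9))/2064 = -341/516; β₀ = (400·(-9) − 44·(-176))/2064 = 259/129.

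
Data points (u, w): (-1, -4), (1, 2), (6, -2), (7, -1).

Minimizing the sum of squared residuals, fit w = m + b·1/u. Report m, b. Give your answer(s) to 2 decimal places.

m = -1.48, b = 2.92

Sums needed: Σ1 = 4, Σ1/u = 13/42, Σ1/u·1/u = 3613/1764.
Moment sums: Σw = -5, Σ1/u·w = 116/21.
XᵀX·[m, b]ᵀ = Xᵀw becomes [[4, 13/42]; [13/42, 3613/1764]]·[m, b]ᵀ = [-5, 116/21]ᵀ.
Eliminating b: (3613/1764)·(row 1) − (13/42)·(row 2) gives (1587/196)·m = (3613/1764)·(-5) − (13/42)·(116/21) = -7027/588, so m = -7027/4761.
Then b = ((116/21) − (13/42)·(-7027/4761))/(3613/1764) = 4634/1587.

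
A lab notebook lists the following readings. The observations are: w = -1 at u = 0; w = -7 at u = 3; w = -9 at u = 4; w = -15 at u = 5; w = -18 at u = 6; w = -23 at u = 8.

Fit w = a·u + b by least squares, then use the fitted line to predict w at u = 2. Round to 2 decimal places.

ŵ = -5.44

Entries of XᵀX: Σu·u = 150, Σu = 26, Σ1 = 6.
Right-hand side: Σu·w = -424, Σw = -73.
Normal equations: [[150, 26]; [26, 6]]·[a, b]ᵀ = [-424, -73]ᵀ.
Determinant 150·6 − 26² = 224.
a = ((-424)·6 − 26·(-73))/224 = -323/112; b = (150·(-73) − 26·(-424))/224 = 37/112.
At u = 2: ŵ = (-323/112)·(2) + (37/112)·(1) = -87/16.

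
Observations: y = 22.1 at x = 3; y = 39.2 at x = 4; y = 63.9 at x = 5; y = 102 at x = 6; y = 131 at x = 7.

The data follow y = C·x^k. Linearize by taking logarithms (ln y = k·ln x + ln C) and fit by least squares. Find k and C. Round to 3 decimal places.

Let Y = ln y. Fitting Y = k·ln x + ln C by least squares:
AᵀA = [[12.7160, 7.8320]; [7.8320, 5]], rhs = [32.9512, 20.4217]ᵀ  (here Σln x = 7.8320, Σ(ln x)² = 12.7160, Σln y = 20.4217, Σln x·ln y = 32.9512).
Δ = 12.7160·5 − (7.8320)² = 2.2397; k = (32.9512·5 − 7.8320·20.4217)/2.2397 = 2.14879, ln C = (12.7160·20.4217 − 7.8320·32.9512)/2.2397 = 0.71847, so C = exp(0.71847) = 2.05130.

k = 2.149, C = 2.051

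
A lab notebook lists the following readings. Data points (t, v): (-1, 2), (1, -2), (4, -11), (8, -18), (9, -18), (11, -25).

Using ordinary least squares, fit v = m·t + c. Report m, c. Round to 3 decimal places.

m = -2.162, c = -0.471

Compute the Gram sums: Σt·t = 284, Σt = 32, Σ1 = 6.
Moment sums: Σt·v = -629, Σv = -72.
AᵀA·[m, c]ᵀ = Aᵀv becomes [[284, 32]; [32, 6]]·[m, c]ᵀ = [-629, -72]ᵀ.
Eliminating c: 6·(row 1) − 32·(row 2) gives 680·m = 6·(-629) − 32·(-72) = -1470, so m = -147/68.
Then c = ((-72) − 32·(-147/68))/6 = -8/17.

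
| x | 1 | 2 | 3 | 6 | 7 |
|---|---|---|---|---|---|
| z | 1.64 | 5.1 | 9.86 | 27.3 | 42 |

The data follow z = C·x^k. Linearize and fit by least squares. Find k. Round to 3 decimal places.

With ln zᵢ as the transformed response and ln xᵢ as the regressor:
XᵀX = [[8.6844, 5.5294]; [5.5294, 5]], rhs = [16.8418, 11.4570]ᵀ  (here Σln x = 5.5294, Σ(ln x)² = 8.6844, Σln z = 11.4570, Σln x·ln z = 16.8418).
Solving (det = 12.8473): k = 1.62356, ln C = 0.49592.

k = 1.624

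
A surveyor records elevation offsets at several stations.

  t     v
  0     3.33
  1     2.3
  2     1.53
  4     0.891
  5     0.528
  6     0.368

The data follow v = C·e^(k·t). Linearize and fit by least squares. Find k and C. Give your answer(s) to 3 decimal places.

Taking logs, ln v = k·t + ln C, so regress ln v on t.
Σt = 18.0000, Σ(t)² = 82.0000, Σln v = 0.7074, Σt·ln v = -7.9695.
Equations: 82.0000·k + 18.0000·ln C = -7.9695;  18.0000·k + 6·ln C = 0.7074.
Δ = 82.0000·6 − (18.0000)² = 168.0000; k = (-7.9695·6 − 18.0000·0.7074)/168.0000 = -0.36042, ln C = (82.0000·0.7074 − 18.0000·-7.9695)/168.0000 = 1.19916, so C = exp(1.19916) = 3.31733.

k = -0.360, C = 3.317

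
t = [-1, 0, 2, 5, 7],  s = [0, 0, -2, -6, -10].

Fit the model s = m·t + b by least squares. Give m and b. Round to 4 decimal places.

Compute the Gram sums: Σt·t = 79, Σt = 13, Σ1 = 5.
Moment sums: Σt·s = -104, Σs = -18.
MᵀM·[m, b]ᵀ = Mᵀs becomes [[79, 13]; [13, 5]]·[m, b]ᵀ = [-104, -18]ᵀ.
Δ = 79·5 − 13² = 226.
m = ((-104)·5 − 13·(-18))/226 = -143/113; b = (79·(-18) − 13·(-104))/226 = -35/113.

m = -1.2655, b = -0.3097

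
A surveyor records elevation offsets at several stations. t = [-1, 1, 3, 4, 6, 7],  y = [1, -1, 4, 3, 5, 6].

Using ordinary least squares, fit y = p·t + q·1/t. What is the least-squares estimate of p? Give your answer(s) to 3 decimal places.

The normal equations are: 112·p + 6·q = 94;  6·p + (15677/7056)·q = 149/84.
Eliminating q: (15677/7056)·(row 1) − 6·(row 2) gives (13409/63)·p = (15677/7056)·94 − 6·(149/84) = 699271/3528, so p = 699271/750904.
Then q = ((149/84) − 6·(699271/750904))/(15677/7056) = -23016/13409.

p = 0.931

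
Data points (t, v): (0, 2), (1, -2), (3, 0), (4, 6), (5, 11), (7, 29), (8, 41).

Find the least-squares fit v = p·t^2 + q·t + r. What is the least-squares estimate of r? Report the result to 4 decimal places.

Sums needed: Σt^2·t^2 = 7460, Σt^2·t = 1072, Σt^2 = 164, Σt·t = 164, Σt = 28, Σ1 = 7.
Moment sums: Σt^2·v = 4414, Σt·v = 608, Σv = 87.
MᵀM·[p, q, r]ᵀ = Mᵀv becomes [[7460, 1072, 164]; [1072, 164, 28]; [164, 28, 7]]·[p, q, r]ᵀ = [4414, 608, 87]ᵀ.
Solving the 3×3 system (Gaussian elimination) gives p = 345/338, q = -535/169, r = 199/169.

r = 1.1775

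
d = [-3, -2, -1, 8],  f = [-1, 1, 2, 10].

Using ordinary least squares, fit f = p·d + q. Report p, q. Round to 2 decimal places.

p = 0.95, q = 2.53

The normal equations are: 78·p + 2·q = 79;  2·p + 4·q = 12.
det = 78·4 − 2² = 308.
p = (79·4 − 2·12)/308 = 73/77; q = (78·12 − 2·79)/308 = 389/154.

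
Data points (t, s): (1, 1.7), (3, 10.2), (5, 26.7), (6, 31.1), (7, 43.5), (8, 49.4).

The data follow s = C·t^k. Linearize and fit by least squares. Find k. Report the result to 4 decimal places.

Taking logs, ln s = k·ln t + ln C, so regress ln s on ln t.
AᵀA = [[15.1183, 8.5252]; [8.5252, 6]], rhs = [29.4477, 17.2476]ᵀ  (here Σln t = 8.5252, Σ(ln t)² = 15.1183, Σln s = 17.2476, Σln t·ln s = 29.4477).
Slope k = (n·Σln t·ln s − Σln t·Σln s)/(n·Σ(ln t)² − (Σln t)²) = (6·29.4477 − 8.5252·17.2476)/18.0313 = 1.64422; ln C = (Σln s − k·Σln t)/n = 0.53839.

k = 1.6442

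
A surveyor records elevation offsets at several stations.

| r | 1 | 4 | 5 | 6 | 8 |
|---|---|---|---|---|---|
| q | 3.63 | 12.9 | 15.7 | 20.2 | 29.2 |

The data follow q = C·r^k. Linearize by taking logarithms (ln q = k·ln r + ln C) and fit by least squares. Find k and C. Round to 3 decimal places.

k = 0.976, C = 3.511

With ln qᵢ as the transformed response and ln rᵢ as the regressor:
Sums: Σln r = 6.8669, Σ(ln r)² = 12.0466, Σln q = 12.9800, Σln r·ln q = 20.3788.
Normal system: [[12.0466, 6.8669]; [6.8669, 5]]·[k, ln C]ᵀ = [20.3788, 12.9800]ᵀ.
Slope k = (n·Σln r·ln q − Σln r·Σln q)/(n·Σ(ln r)² − (Σln r)²) = (5·20.3788 − 6.8669·12.9800)/13.0781 = 0.97577; ln C = (Σln q − k·Σln r)/n = 1.25589, so C = exp(1.25589) = 3.51096.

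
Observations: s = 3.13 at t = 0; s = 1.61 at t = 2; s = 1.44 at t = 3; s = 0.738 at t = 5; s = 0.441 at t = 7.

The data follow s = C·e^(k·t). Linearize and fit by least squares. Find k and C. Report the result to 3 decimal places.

k = -0.278, C = 3.059

Taking logs, ln s = k·t + ln C, so regress ln s on t.
XᵀX = [[87.0000, 17.0000]; [17.0000, 5]], rhs = [-5.2036, 0.8594]ᵀ  (here Σt = 17.0000, Σ(t)² = 87.0000, Σln s = 0.8594, Σt·ln s = -5.2036).
Δ = 87.0000·5 − (17.0000)² = 146.0000; k = (-5.2036·5 − 17.0000·0.8594)/146.0000 = -0.27827, ln C = (87.0000·0.8594 − 17.0000·-5.2036)/146.0000 = 1.11800, so C = exp(1.11800) = 3.05874.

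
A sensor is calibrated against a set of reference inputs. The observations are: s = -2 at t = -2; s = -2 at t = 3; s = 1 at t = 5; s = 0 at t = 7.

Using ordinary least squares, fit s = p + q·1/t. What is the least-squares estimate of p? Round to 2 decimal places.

p = -0.82

With design matrix A, AᵀA = [[4, 37/210]; [37/210, 18589/44100]] and Aᵀs = [-3, 8/15]ᵀ.
det = 4·(18589/44100) − (37/210)² = 24329/14700.
p = ((-3)·(18589/44100) − (37/210)·(8/15))/(24329/14700) = -59911/72987; q = (4·(8/15) − (37/210)·(-3))/(24329/14700) = 39130/24329.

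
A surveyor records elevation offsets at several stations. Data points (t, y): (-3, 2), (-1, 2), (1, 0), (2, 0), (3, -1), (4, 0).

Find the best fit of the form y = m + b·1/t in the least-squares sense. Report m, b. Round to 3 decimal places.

Normal-equation sums: Σ1 = 6, Σ1/t = 3/4, Σ1/t·1/t = 365/144.
Moment sums: Σy = 3, Σ1/t·y = -3.
det = 6·(365/144) − (3/4)² = 703/48.
m = (3·(365/144) − (3/4)·(-3))/(703/48) = 473/703; b = (6·(-3) − (3/4)·3)/(703/48) = -972/703.

m = 0.673, b = -1.383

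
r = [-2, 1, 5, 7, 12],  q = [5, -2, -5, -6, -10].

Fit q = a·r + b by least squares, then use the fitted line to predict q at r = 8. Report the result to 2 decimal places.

q̂ = -6.97

Setting ∂/∂a … = 0 gives: 223·a + 23·b = -199;  23·a + 5·b = -18.
(Σr·r = 223, Σr = 23, Σ1 = 5, Σr·q = -199, Σq = -18.)
Eliminating b: 5·(row 1) − 23·(row 2) gives 586·a = 5·(-199) − 23·(-18) = -581, so a = -581/586.
Then b = ((-18) − 23·(-581/586))/5 = 563/586.
At r = 8: q̂ = (-581/586)·(8) + (563/586)·(1) = -4085/586.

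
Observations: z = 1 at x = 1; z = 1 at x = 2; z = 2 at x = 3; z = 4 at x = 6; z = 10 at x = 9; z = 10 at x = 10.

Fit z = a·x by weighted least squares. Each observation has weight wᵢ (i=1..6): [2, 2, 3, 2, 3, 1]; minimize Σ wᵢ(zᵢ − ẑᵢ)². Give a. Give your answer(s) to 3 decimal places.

a = 0.978

MᵀWM·[a]ᵀ = MᵀWz reads: 452·a = 442.
(Σwᵢ·x·x = 452, Σwᵢ·x·z = 442.)
a = 442/452 = 0.977876.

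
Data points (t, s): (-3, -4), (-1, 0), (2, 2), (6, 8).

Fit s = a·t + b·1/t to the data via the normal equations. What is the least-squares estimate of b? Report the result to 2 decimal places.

b = -1.36

From the data, Σt·t = 50, Σt·1/t = 4, Σ1/t·1/t = 25/18.
Moment sums: Σt·s = 64, Σ1/t·s = 11/3.
Eliminating b: (25/18)·(row 1) − 4·(row 2) gives (481/9)·a = (25/18)·64 − 4·(11/3) = 668/9, so a = 668/481.
Then b = ((11/3) − 4·(668/481))/(25/18) = -654/481.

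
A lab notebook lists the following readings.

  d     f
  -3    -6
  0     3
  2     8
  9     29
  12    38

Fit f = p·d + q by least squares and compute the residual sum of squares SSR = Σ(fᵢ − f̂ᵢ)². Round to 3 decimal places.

SSR = 0.434

XᵀX·[p, q]ᵀ = Xᵀf reads: 238·p + 20·q = 751;  20·p + 5·q = 72.
(Σd·d = 238, Σd = 20, Σ1 = 5, Σd·f = 751, Σf = 72.)
Eliminating q: 5·(row 1) − 20·(row 2) gives 790·p = 5·751 − 20·72 = 2315, so p = 463/158.
Then q = (72 − 20·(463/158))/5 = 1058/395.
Residuals: 89/790, 127/395, -213/395, -41/790, 62/395; SSR = 343/790.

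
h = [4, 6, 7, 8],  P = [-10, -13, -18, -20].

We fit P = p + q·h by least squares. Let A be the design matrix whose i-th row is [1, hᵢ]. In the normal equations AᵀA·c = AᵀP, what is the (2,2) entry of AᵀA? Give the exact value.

165

Row 2 ↔ basis h, column 2 ↔ basis h, so (AᵀA)_{2,2} = Σᵢ (h)·(h) = (4)·(4) + (6)·(6) + (7)·(7) + (8)·(8) = 165.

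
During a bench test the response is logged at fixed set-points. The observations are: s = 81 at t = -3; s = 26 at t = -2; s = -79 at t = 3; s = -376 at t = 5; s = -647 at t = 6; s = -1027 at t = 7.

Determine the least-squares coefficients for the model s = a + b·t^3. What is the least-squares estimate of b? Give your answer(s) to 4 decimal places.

b = -2.9987

Entries of AᵀA: Σ1 = 6, Σt^3 = 676, Σt^3·t^3 = 181452.
And Σs = -2022, Σt^3·s = -543541.
Normal equations: [[6, 676]; [676, 181452]]·[a, b]ᵀ = [-2022, -543541]ᵀ.
Eliminating b: 181452·(row 1) − 676·(row 2) gives 631736·a = 181452·(-2022) − 676·(-543541) = 537772, so a = 134443/157934.
Then b = ((-543541) − 676·(134443/157934))/181452 = -947187/315868.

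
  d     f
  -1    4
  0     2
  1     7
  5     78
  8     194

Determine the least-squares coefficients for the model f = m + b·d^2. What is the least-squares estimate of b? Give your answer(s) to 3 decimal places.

b = 2.997

Normal-equation sums: Σ1 = 5, Σd^2 = 91, Σd^2·d^2 = 4723.
And Σf = 285, Σd^2·f = 14377.
So XᵀX·[m, b]ᵀ = Xᵀf: [[5, 91]; [91, 4723]]·[m, b]ᵀ = [285, 14377]ᵀ.
Δ = 5·4723 − 91² = 15334.
m = (285·4723 − 91·14377)/15334 = 18874/7667; b = (5·14377 − 91·285)/15334 = 22975/7667.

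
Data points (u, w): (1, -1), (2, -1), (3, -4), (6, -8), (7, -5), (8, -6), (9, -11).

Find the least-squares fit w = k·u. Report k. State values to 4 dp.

With design matrix A, AᵀA = [[244]] and Aᵀw = [-245]ᵀ.
k = (-245)/244 = -1.0041.

k = -1.0041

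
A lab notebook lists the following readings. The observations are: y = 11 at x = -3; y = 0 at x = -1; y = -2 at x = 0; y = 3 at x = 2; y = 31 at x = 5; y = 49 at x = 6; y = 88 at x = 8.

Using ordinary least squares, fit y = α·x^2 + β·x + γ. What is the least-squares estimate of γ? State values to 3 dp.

Sums needed: Σx^2·x^2 = 6115, Σx^2·x = 833, Σx^2 = 139, Σx·x = 139, Σx = 17, Σ1 = 7.
Right-hand side: Σx^2·y = 8282, Σx·y = 1126, Σy = 180.
Solving the 3×3 system (Gaussian elimination) gives α = 17315/12012, β = -3109/12012, γ = -2283/1001.

γ = -2.281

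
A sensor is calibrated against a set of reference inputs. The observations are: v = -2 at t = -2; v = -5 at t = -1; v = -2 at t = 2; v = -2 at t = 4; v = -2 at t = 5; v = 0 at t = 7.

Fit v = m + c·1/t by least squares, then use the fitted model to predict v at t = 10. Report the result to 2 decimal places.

Compute the Gram sums: Σ1 = 6, Σ1/t = -57/140, Σ1/t·1/t = 31809/19600.
For Mᵀv: Σv = -13, Σ1/t·v = 41/10.
Normal equations: [[6, -57/140]; [-57/140, 31809/19600]]·[m, c]ᵀ = [-13, 41/10]ᵀ.
Eliminating c: (31809/19600)·(row 1) − (-57/140)·(row 2) gives (37521/3920)·m = (31809/19600)·(-13) − (-57/140)·(41/10) = -380799/19600, so m = -42311/20845.
Then c = ((41/10) − (-57/140)·(-42311/20845))/(31809/19600) = 25228/12507.
At t = 10: v̂ = (-42311/20845)·(1) + (25228/12507)·(1/10) = -114319/62535.

v̂ = -1.83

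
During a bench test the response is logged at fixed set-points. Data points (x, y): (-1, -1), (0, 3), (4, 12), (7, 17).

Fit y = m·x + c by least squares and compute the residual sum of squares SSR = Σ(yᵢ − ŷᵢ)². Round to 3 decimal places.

The normal system AᵀA·[m, c]ᵀ = Aᵀy is [[66, 10]; [10, 4]]·[m, c]ᵀ = [168, 31]ᵀ.
det = 66·4 − 10² = 164.
m = (168·4 − 10·31)/164 = 181/82; c = (66·31 − 10·168)/164 = 183/82.
Residuals: -42/41, 63/82, 77/82, -28/41; SSR = 245/82.

SSR = 2.988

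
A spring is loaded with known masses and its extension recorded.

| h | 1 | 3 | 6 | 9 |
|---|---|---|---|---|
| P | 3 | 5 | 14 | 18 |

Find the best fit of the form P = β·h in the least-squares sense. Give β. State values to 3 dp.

From the data, Σh·h = 127.
Right-hand side: Σh·P = 264.
β = 264/127 = 2.07874.

β = 2.079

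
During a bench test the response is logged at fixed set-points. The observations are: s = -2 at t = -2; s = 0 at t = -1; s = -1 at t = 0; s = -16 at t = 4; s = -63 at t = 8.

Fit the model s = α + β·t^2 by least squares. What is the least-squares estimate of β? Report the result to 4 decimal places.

β = -0.9925

Entries of AᵀA: Σ1 = 5, Σt^2 = 85, Σt^2·t^2 = 4369.
For Aᵀs: Σs = -82, Σt^2·s = -4296.
Normal equations: [[5, 85]; [85, 4369]]·[α, β]ᵀ = [-82, -4296]ᵀ.
Determinant 5·4369 − 85² = 14620.
α = ((-82)·4369 − 85·(-4296))/14620 = 203/430; β = (5·(-4296) − 85·(-82))/14620 = -1451/1462.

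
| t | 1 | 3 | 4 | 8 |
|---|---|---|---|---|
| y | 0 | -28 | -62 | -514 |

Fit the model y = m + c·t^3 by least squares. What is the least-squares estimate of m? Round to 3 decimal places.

m = 0.792

Compute the Gram sums: Σ1 = 4, Σt^3 = 604, Σt^3·t^3 = 266970.
Moment sums: Σy = -604, Σt^3·y = -267892.
So XᵀX·[m, c]ᵀ = Xᵀy: [[4, 604]; [604, 266970]]·[m, c]ᵀ = [-604, -267892]ᵀ.
Determinant 4·266970 − 604² = 703064.
m = ((-604)·266970 − 604·(-267892))/703064 = 69611/87883; c = (4·(-267892) − 604·(-604))/703064 = -88344/87883.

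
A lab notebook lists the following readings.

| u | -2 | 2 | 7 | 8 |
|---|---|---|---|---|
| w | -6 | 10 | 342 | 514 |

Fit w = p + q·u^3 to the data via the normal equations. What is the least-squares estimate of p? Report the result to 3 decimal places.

The normal system MᵀM·[p, q]ᵀ = Mᵀw is [[4, 855]; [855, 379921]]·[p, q]ᵀ = [860, 380602]ᵀ.
Determinant 4·379921 − 855² = 788659.
p = (860·379921 − 855·380602)/788659 = 1317350/788659; q = (4·380602 − 855·860)/788659 = 787108/788659.

p = 1.670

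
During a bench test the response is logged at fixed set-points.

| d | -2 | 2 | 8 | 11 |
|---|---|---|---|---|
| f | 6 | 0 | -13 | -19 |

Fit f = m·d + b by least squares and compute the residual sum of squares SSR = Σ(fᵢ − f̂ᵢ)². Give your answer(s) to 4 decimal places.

SSR = 1.8443

Forming MᵀM = [[193, 19]; [19, 4]] and Mᵀf = [-325, -26]ᵀ gives MᵀM·[m, b]ᵀ = Mᵀf.
det = 193·4 − 19² = 411.
m = ((-325)·4 − 19·(-26))/411 = -806/411; b = (193·(-26) − 19·(-325))/411 = 1157/411.
Residuals: -101/137, 455/411, -52/411, -100/411; SSR = 758/411.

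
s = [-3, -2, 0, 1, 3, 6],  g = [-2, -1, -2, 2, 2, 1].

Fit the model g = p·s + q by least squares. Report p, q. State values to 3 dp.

Entries of MᵀM: Σs·s = 59, Σs = 5, Σ1 = 6.
Right-hand side: Σs·g = 22, Σg = 0.
So MᵀM·[p, q]ᵀ = Mᵀg: [[59, 5]; [5, 6]]·[p, q]ᵀ = [22, 0]ᵀ.
Eliminating q: 6·(row 1) − 5·(row 2) gives 329·p = 6·22 − 5·0 = 132, so p = 132/329.
Then q = (0 − 5·(132/329))/6 = -110/329.

p = 0.401, q = -0.334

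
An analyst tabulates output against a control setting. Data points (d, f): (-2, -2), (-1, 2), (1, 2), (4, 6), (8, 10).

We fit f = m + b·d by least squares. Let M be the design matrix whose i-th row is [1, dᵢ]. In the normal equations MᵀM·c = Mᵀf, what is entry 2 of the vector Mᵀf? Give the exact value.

Entry 2 ↔ basis d, so (Mᵀf)_{2} = Σᵢ (d)·fᵢ = (-2)·(-2) + (-1)·(2) + (1)·(2) + (4)·(6) + (8)·(10) = 108.

108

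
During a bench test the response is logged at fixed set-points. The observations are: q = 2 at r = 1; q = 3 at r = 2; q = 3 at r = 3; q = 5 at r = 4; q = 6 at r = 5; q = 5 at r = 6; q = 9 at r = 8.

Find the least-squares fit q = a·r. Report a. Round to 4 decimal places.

a = 1.0903

Compute the Gram sums: Σr·r = 155.
Moment sums: Σr·q = 169.
MᵀM·[a]ᵀ = Mᵀq becomes [[155]]·[a]ᵀ = [169]ᵀ.
a = 169/155 = 1.09032.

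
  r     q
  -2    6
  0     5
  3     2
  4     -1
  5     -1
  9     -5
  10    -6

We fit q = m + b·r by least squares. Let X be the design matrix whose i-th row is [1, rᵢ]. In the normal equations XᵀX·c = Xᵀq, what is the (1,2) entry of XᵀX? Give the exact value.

Row 1 ↔ basis 1, column 2 ↔ basis r, so (XᵀX)_{1,2} = Σᵢ r = (1)·(-2) + (1)·(0) + (1)·(3) + (1)·(4) + (1)·(5) + (1)·(9) + (1)·(10) = 29.

29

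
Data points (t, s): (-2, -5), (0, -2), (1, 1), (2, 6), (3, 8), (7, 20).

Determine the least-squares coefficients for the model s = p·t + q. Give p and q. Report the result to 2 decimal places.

p = 2.90, q = -0.64

Sums needed: Σt·t = 67, Σt = 11, Σ1 = 6.
And Σt·s = 187, Σs = 28.
det = 67·6 − 11² = 281.
p = (187·6 − 11·28)/281 = 814/281; q = (67·28 − 11·187)/281 = -181/281.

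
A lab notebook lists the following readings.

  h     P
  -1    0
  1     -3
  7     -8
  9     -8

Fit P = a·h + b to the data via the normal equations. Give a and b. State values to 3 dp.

Normal-equation sums: Σh·h = 132, Σh = 16, Σ1 = 4.
Moment sums: Σh·P = -131, ΣP = -19.
Eliminating b: 4·(row 1) − 16·(row 2) gives 272·a = 4·(-131) − 16·(-19) = -220, so a = -55/68.
Then b = ((-19) − 16·(-55/68))/4 = -103/68.

a = -0.809, b = -1.515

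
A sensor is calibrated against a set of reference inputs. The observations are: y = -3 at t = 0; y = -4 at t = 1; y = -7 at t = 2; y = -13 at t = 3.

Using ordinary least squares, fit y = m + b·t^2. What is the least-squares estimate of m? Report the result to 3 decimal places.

m = -2.857

XᵀX·[m, b]ᵀ = Xᵀy reads: 4·m + 14·b = -27;  14·m + 98·b = -149.
(Σ1 = 4, Σt^2 = 14, Σt^2·t^2 = 98, Σy = -27, Σt^2·y = -149.)
Δ = 4·98 − 14² = 196.
m = ((-27)·98 − 14·(-149))/196 = -20/7; b = (4·(-149) − 14·(-27))/196 = -109/98.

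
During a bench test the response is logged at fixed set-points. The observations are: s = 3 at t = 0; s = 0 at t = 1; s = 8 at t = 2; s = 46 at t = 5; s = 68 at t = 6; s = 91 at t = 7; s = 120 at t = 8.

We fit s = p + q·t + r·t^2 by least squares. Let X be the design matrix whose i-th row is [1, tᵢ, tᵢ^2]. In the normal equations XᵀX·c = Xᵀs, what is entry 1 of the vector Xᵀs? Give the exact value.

Entry 1 ↔ basis 1, so (Xᵀs)_{1} = Σᵢ sᵢ = (1)·(3) + (1)·(0) + (1)·(8) + (1)·(46) + (1)·(68) + (1)·(91) + (1)·(120) = 336.

336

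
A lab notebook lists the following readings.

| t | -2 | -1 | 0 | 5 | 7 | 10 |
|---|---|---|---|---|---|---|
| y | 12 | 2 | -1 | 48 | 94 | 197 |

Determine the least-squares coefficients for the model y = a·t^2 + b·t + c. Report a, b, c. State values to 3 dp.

Sums needed: Σt^2·t^2 = 13043, Σt^2·t = 1459, Σt^2 = 179, Σt·t = 179, Σt = 19, Σ1 = 6.
Right-hand side: Σt^2·y = 25556, Σt·y = 2842, Σy = 352.
So AᵀA·[a, b, c]ᵀ = Aᵀy: [[13043, 1459, 179]; [1459, 179, 19]; [179, 19, 6]]·[a, b, c]ᵀ = [25556, 2842, 352]ᵀ.
Inverting the 3×3 Gram matrix, [a, b, c]ᵀ = [6047/2912, -3071/2912, 5/91]ᵀ.

a = 2.077, b = -1.055, c = 0.055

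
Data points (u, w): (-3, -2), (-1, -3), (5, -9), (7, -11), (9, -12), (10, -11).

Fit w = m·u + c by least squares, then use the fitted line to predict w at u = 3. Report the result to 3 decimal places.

The normal system XᵀX·[m, c]ᵀ = Xᵀw is [[265, 27]; [27, 6]]·[m, c]ᵀ = [-331, -48]ᵀ.
Eliminating c: 6·(row 1) − 27·(row 2) gives 861·m = 6·(-331) − 27·(-48) = -690, so m = -230/287.
Then c = ((-48) − 27·(-230/287))/6 = -1261/287.
At u = 3: ŵ = (-230/287)·(3) + (-1261/287)·(1) = -1951/287.

ŵ = -6.798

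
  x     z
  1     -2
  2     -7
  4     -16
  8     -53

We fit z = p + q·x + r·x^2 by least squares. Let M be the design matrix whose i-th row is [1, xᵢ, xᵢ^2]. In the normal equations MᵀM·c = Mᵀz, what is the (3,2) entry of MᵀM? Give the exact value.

Row 3 ↔ basis x^2, column 2 ↔ basis x, so (MᵀM)_{3,2} = Σᵢ (x^2)·(x) = (1)·(1) + (4)·(2) + (16)·(4) + (64)·(8) = 585.

585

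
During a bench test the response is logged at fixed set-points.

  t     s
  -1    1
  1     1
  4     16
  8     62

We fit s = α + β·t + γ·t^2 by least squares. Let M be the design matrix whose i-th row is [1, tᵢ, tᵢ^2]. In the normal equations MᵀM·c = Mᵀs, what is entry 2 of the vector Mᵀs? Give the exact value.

Entry 2 ↔ basis t, so (Mᵀs)_{2} = Σᵢ (t)·sᵢ = (-1)·(1) + (1)·(1) + (4)·(16) + (8)·(62) = 560.

560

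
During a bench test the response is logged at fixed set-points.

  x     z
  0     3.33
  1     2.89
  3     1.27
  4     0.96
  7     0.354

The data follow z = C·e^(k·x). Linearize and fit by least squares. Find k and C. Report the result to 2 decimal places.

k = -0.33, C = 3.59

Taking logs, ln z = k·x + ln C, so regress ln z on x.
AᵀA = [[75.0000, 15.0000]; [15.0000, 5]], rhs = [-5.6542, 1.4240]ᵀ  (here Σx = 15.0000, Σ(x)² = 75.0000, Σln z = 1.4240, Σx·ln z = -5.6542).
Solving (det = 150.0000): k = -0.33087, ln C = 1.27740, so C = exp(1.27740) = 3.58731.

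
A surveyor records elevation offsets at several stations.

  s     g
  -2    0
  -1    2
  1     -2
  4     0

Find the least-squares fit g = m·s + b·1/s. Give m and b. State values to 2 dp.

Forming MᵀM = [[22, 4]; [4, 37/16]] and Mᵀg = [-4, -4]ᵀ gives MᵀM·[m, b]ᵀ = Mᵀg.
det = 22·(37/16) − 4² = 279/8.
m = ((-4)·(37/16) − 4·(-4))/(279/8) = 6/31; b = (22·(-4) − 4·(-4))/(279/8) = -64/31.

m = 0.19, b = -2.06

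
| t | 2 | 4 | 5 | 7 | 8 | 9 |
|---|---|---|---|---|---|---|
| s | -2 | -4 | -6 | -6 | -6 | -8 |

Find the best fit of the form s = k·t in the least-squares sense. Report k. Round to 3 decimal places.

AᵀA·[k]ᵀ = Aᵀs reads: 239·k = -212.
Hence k = -212 / 239 ≈ -0.887029.

k = -0.887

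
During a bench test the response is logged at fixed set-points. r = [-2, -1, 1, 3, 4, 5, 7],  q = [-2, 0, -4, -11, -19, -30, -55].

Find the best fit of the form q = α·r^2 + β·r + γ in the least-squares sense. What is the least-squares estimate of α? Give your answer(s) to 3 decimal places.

Forming AᵀA = [[3381, 551, 105]; [551, 105, 17]; [105, 17, 7]] and Aᵀq = [-3860, -644, -121]ᵀ gives AᵀA·[α, β, γ]ᵀ = Aᵀq.
Row-reducing yields α = -93287/96082, β = -13519/13726, γ = -15859/48041.

α = -0.971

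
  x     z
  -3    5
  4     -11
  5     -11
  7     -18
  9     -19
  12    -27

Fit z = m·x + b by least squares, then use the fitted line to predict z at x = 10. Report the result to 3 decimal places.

Setting ∂/∂m … = 0 gives: 324·m + 34·b = -735;  34·m + 6·b = -81.
(Σx·x = 324, Σx = 34, Σ1 = 6, Σx·z = -735, Σz = -81.)
Determinant 324·6 − 34² = 788.
m = ((-735)·6 − 34·(-81))/788 = -414/197; b = (324·(-81) − 34·(-735))/788 = -627/394.
At x = 10: ẑ = (-414/197)·(10) + (-627/394)·(1) = -8907/394.

ẑ = -22.607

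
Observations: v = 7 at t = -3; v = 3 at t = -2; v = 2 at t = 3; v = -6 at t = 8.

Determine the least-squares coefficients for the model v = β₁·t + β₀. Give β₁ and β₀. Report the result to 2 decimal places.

With design matrix X, XᵀX = [[86, 6]; [6, 4]] and Xᵀv = [-69, 6]ᵀ.
Δ = 86·4 − 6² = 308.
β₁ = ((-69)·4 − 6·6)/308 = -78/77; β₀ = (86·6 − 6·(-69))/308 = 465/154.

β₁ = -1.01, β₀ = 3.02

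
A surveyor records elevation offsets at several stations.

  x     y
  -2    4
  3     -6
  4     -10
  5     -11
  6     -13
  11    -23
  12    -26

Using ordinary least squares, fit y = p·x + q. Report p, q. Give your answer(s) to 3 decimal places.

Entries of AᵀA: Σx·x = 355, Σx = 39, Σ1 = 7.
Right-hand side: Σx·y = -764, Σy = -85.
So AᵀA·[p, q]ᵀ = Aᵀy: [[355, 39]; [39, 7]]·[p, q]ᵀ = [-764, -85]ᵀ.
Δ = 355·7 − 39² = 964.
p = ((-764)·7 − 39·(-85))/964 = -2033/964; q = (355·(-85) − 39·(-764))/964 = -379/964.

p = -2.109, q = -0.393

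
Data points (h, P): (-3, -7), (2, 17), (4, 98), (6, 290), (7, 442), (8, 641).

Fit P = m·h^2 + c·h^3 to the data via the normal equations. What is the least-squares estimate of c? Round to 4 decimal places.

c = 0.9790

With design matrix X, XᵀX = [[8146, 58164]; [58164, 431338]] and XᵀP = [74695, 549035]ᵀ.
Eliminating c: 431338·(row 1) − 58164·(row 2) gives 130628452·m = 431338·74695 − 58164·549035 = 284720170, so m = 142360085/65314226.
Then c = (549035 − 58164·(142360085/65314226))/431338 = 63939565/65314226.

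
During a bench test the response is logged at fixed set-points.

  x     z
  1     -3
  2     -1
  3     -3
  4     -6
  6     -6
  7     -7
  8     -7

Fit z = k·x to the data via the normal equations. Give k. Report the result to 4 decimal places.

k = -1.0000

From the data, Σx·x = 179.
Moment sums: Σx·z = -179.
So AᵀA·[k]ᵀ = Aᵀz: [[179]]·[k]ᵀ = [-179]ᵀ.
k = (-179)/179 = -1.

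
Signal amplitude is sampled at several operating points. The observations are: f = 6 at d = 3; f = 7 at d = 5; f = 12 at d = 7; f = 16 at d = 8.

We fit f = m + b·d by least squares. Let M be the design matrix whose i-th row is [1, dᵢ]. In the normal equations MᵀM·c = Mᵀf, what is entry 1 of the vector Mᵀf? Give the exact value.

41

Entry 1 ↔ basis 1, so (Mᵀf)_{1} = Σᵢ fᵢ = (1)·(6) + (1)·(7) + (1)·(12) + (1)·(16) = 41.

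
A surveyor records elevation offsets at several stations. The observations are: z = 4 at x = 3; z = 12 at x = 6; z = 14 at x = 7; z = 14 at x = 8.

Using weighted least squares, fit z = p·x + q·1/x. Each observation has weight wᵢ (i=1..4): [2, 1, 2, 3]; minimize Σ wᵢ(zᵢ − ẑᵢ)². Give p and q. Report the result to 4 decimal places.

The normal system AᵀWA·[p, q]ᵀ = AᵀWz is [[344, 8]; [8, 1059/3136]]·[p, q]ᵀ = [628, 167/12]ᵀ.
det = 344·(1059/3136) − 8² = 20449/392.
p = (628·(1059/3136) − 8·(167/12))/(20449/392) = 236933/122694; q = (344·(167/12) − 8·628)/(20449/392) = -278320/61347.

p = 1.9311, q = -4.5368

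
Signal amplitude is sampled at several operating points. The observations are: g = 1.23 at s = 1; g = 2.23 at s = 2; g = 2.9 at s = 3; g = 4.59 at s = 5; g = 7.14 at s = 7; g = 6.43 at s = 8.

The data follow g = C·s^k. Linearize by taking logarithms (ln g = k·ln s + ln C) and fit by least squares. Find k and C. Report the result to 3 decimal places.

Taking logs, ln g = k·ln s + ln C, so regress ln g on ln s.
XᵀX = [[12.3883, 7.4265]; [7.4265, 6]], rhs = [11.8731, 7.4243]ᵀ  (here Σln s = 7.4265, Σ(ln s)² = 12.3883, Σln g = 7.4243, Σln s·ln g = 11.8731).
Δ = 12.3883·6 − (7.4265)² = 19.1764; k = (11.8731·6 − 7.4265·7.4243)/19.1764 = 0.83966, ln C = (12.3883·7.4243 − 7.4265·11.8731)/19.1764 = 0.19809, so C = exp(0.19809) = 1.21907.

k = 0.840, C = 1.219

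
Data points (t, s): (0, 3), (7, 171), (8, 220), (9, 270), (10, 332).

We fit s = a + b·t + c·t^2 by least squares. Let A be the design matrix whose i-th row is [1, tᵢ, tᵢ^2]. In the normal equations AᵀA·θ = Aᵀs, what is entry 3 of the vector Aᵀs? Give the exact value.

Entry 3 ↔ basis t^2, so (Aᵀs)_{3} = Σᵢ (t^2)·sᵢ = (0)·(3) + (49)·(171) + (64)·(220) + (81)·(270) + (100)·(332) = 77529.

77529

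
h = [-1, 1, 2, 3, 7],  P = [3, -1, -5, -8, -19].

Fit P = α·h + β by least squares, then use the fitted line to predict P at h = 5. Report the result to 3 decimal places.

The normal equations are: 64·α + 12·β = -171;  12·α + 5·β = -30.
Δ = 64·5 − 12² = 176.
α = ((-171)·5 − 12·(-30))/176 = -45/16; β = (64·(-30) − 12·(-171))/176 = 3/4.
At h = 5: P̂ = (-45/16)·(5) + (3/4)·(1) = -213/16.

P̂ = -13.313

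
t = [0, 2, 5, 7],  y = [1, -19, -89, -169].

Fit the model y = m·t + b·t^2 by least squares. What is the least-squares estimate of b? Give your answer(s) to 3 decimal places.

b = -3.026

Forming MᵀM = [[78, 476]; [476, 3042]] and Mᵀy = [-1666, -10582]ᵀ gives MᵀM·[m, b]ᵀ = Mᵀy.
Eliminating b: 3042·(row 1) − 476·(row 2) gives 10700·m = 3042·(-1666) − 476·(-10582) = -30940, so m = -1547/535.
Then b = ((-10582) − 476·(-1547/535))/3042 = -1619/535.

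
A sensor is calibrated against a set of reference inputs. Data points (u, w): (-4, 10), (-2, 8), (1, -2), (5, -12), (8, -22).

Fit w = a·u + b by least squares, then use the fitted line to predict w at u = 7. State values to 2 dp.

ŵ = -18.33

Entries of AᵀA: Σu·u = 110, Σu = 8, Σ1 = 5.
Moment sums: Σu·w = -294, Σw = -18.
So AᵀA·[a, b]ᵀ = Aᵀw: [[110, 8]; [8, 5]]·[a, b]ᵀ = [-294, -18]ᵀ.
Δ = 110·5 − 8² = 486.
a = ((-294)·5 − 8·(-18))/486 = -221/81; b = (110·(-18) − 8·(-294))/486 = 62/81.
At u = 7: ŵ = (-221/81)·(7) + (62/81)·(1) = -55/3.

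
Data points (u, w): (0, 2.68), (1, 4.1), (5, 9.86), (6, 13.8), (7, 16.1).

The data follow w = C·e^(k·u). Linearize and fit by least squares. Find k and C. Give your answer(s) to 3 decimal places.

Linearized form: ln w = k·u + ln C. From the 5 transformed points,
Over the data: Σu = 19.0000, Σ(u)² = 111.0000, Σln w = 10.0888, Σu·ln w = 48.0532.
Normal system: [[111.0000, 19.0000]; [19.0000, 5]]·[k, ln C]ᵀ = [48.0532, 10.0888]ᵀ.
Slope k = (n·Σu·ln w − Σu·Σln w)/(n·Σ(u)² − (Σu)²) = (5·48.0532 − 19.0000·10.0888)/194.0000 = 0.25041; ln C = (Σln w − k·Σu)/n = 1.06621, so C = exp(1.06621) = 2.90434.

k = 0.250, C = 2.904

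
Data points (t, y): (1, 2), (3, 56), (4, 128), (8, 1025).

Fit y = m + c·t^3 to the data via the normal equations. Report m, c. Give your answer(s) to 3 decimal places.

m = 0.653, c = 2.001

The normal system AᵀA·[m, c]ᵀ = Aᵀy is [[4, 604]; [604, 266970]]·[m, c]ᵀ = [1211, 534506]ᵀ.
Determinant 4·266970 − 604² = 703064.
m = (1211·266970 − 604·534506)/703064 = 229523/351532; c = (4·534506 − 604·1211)/703064 = 351645/175766.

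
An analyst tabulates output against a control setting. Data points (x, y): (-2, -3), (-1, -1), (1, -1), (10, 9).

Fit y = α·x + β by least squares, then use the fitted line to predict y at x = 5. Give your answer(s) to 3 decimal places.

ŷ = 3.933

AᵀA·[α, β]ᵀ = Aᵀy reads: 106·α + 8·β = 96;  8·α + 4·β = 4.
Determinant 106·4 − 8² = 360.
α = (96·4 − 8·4)/360 = 44/45; β = (106·4 − 8·96)/360 = -43/45.
At x = 5: ŷ = (44/45)·(5) + (-43/45)·(1) = 59/15.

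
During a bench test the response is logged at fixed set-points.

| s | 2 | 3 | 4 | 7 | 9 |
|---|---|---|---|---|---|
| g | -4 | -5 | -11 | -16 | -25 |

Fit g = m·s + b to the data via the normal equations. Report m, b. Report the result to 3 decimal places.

With design matrix X, XᵀX = [[159, 25]; [25, 5]] and Xᵀg = [-404, -61]ᵀ.
Δ = 159·5 − 25² = 170.
m = ((-404)·5 − 25·(-61))/170 = -99/34; b = (159·(-61) − 25·(-404))/170 = 401/170.

m = -2.912, b = 2.359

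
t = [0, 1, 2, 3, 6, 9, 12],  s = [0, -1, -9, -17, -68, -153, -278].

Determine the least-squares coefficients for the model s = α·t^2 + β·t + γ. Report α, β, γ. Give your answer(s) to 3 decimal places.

α = -1.975, β = 0.658, γ = -0.654

Entries of AᵀA: Σt^2·t^2 = 28691, Σt^2·t = 2709, Σt^2 = 275, Σt·t = 275, Σt = 33, Σ1 = 7.
And Σt^2·s = -55063, Σt·s = -5191, Σs = -526.
Solving the 3×3 system (Gaussian elimination) gives α = -487033/246596, β = 162245/246596, γ = -80679/123298.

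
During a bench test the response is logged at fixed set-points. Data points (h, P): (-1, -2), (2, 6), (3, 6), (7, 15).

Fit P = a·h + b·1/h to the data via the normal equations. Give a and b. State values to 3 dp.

a = 2.150, b = 0.394

Compute the Gram sums: Σh·h = 63, Σh·1/h = 4, Σ1/h·1/h = 2437/1764.
And Σh·P = 137, Σ1/h·P = 64/7.
Δ = 63·(2437/1764) − 4² = 1989/28.
a = (137·(2437/1764) − 4·(64/7))/(1989/28) = 269357/125307; b = (63·(64/7) − 4·137)/(1989/28) = 784/1989.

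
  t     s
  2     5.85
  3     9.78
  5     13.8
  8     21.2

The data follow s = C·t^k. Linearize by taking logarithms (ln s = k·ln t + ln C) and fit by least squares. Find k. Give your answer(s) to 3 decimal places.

With ln sᵢ as the transformed response and ln tᵢ as the regressor:
Σln t = 5.4806, Σ(ln t)² = 8.6018, Σln s = 9.7255, Σln t·ln s = 14.3045.
Normal system: [[8.6018, 5.4806]; [5.4806, 4]]·[k, ln C]ᵀ = [14.3045, 9.7255]ᵀ.
Slope k = (n·Σln t·ln s − Σln t·Σln s)/(n·Σ(ln t)² − (Σln t)²) = (4·14.3045 − 5.4806·9.7255)/4.3697 = 0.89622; ln C = (Σln s − k·Σln t)/n = 1.20340.

k = 0.896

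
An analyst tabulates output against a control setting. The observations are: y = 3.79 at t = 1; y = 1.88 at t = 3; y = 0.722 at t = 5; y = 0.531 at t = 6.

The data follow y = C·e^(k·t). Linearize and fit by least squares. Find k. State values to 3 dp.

k = -0.405

Linearized form: ln y = k·t + ln C. From the 4 transformed points,
XᵀX = [[71.0000, 15.0000]; [15.0000, 4]], rhs = [-2.2004, 1.0049]ᵀ  (here Σt = 15.0000, Σ(t)² = 71.0000, Σln y = 1.0049, Σt·ln y = -2.2004).
Δ = 71.0000·4 − (15.0000)² = 59.0000; k = (-2.2004·4 − 15.0000·1.0049)/59.0000 = -0.40467, ln C = (71.0000·1.0049 − 15.0000·-2.2004)/59.0000 = 1.76873.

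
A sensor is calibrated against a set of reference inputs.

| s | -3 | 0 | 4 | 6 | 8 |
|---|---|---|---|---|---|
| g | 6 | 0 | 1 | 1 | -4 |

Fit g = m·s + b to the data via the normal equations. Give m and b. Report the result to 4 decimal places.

Compute the Gram sums: Σs·s = 125, Σs = 15, Σ1 = 5.
Moment sums: Σs·g = -40, Σg = 4.
AᵀA·[m, b]ᵀ = Aᵀg becomes [[125, 15]; [15, 5]]·[m, b]ᵀ = [-40, 4]ᵀ.
Δ = 125·5 − 15² = 400.
m = ((-40)·5 − 15·4)/400 = -13/20; b = (125·4 − 15·(-40))/400 = 11/4.

m = -0.6500, b = 2.7500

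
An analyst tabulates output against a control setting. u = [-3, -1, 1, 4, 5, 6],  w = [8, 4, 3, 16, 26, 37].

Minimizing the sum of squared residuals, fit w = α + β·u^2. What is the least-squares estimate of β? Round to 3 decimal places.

β = 0.968

Sums needed: Σ1 = 6, Σu^2 = 88, Σu^2·u^2 = 2260.
Right-hand side: Σw = 94, Σu^2·w = 2317.
AᵀA·[α, β]ᵀ = Aᵀw becomes [[6, 88]; [88, 2260]]·[α, β]ᵀ = [94, 2317]ᵀ.
Eliminating β: 2260·(row 1) − 88·(row 2) gives 5816·α = 2260·94 − 88·2317 = 8544, so α = 1068/727.
Then β = (2317 − 88·(1068/727))/2260 = 2815/2908.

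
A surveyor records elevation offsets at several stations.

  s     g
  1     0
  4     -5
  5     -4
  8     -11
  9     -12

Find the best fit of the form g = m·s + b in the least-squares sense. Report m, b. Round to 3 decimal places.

m = -1.534, b = 1.883

AᵀA·[m, b]ᵀ = Aᵀg reads: 187·m + 27·b = -236;  27·m + 5·b = -32.
(Σs·s = 187, Σs = 27, Σ1 = 5, Σs·g = -236, Σg = -32.)
Eliminating b: 5·(row 1) − 27·(row 2) gives 206·m = 5·(-236) − 27·(-32) = -316, so m = -158/103.
Then b = ((-32) − 27·(-158/103))/5 = 194/103.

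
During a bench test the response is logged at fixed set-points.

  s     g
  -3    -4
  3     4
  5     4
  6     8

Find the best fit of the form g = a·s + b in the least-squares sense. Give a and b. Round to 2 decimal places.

a = 1.21, b = -0.33

Forming MᵀM = [[79, 11]; [11, 4]] and Mᵀg = [92, 12]ᵀ gives MᵀM·[a, b]ᵀ = Mᵀg.
det = 79·4 − 11² = 195.
a = (92·4 − 11·12)/195 = 236/195; b = (79·12 − 11·92)/195 = -64/195.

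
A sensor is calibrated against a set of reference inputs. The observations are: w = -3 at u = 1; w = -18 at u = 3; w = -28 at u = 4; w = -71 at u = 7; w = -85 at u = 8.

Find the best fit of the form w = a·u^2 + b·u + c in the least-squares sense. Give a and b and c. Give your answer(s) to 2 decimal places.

Normal-equation sums: Σu^2·u^2 = 6835, Σu^2·u = 947, Σu^2 = 139, Σu·u = 139, Σu = 23, Σ1 = 5.
For Aᵀw: Σu^2·w = -9532, Σu·w = -1346, Σw = -205.
Normal equations: [[6835, 947, 139]; [947, 139, 23]; [139, 23, 5]]·[a, b, c]ᵀ = [-9532, -1346, -205]ᵀ.
Inverting the 3×3 Gram matrix, [a, b, c]ᵀ = [-343/418, -948/209, 1119/418]ᵀ.

a = -0.82, b = -4.54, c = 2.68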